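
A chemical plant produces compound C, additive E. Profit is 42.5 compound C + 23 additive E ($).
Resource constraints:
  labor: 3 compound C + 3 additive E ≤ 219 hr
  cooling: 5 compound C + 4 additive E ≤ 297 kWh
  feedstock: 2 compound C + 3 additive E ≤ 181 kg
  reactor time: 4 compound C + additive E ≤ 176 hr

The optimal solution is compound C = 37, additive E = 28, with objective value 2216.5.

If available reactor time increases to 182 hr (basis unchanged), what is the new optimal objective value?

Binding: cooling and reactor time. Non-binding: labor (24 unused), feedstock (23 unused).
Slack constraints have shadow price 0 (complementary slackness).
The binding rows give the dual system: 5·y_cooling + 4·y_reactor time = 42.5 and 4·y_cooling + 1·y_reactor time = 23.
This yields shadow prices y_cooling = 4.5, y_reactor time = 5.
Δz = y_reactor time·Δb = 5 × (6) = 30, so new z* = 2216.5 + 30 = 2246.5.

2246.5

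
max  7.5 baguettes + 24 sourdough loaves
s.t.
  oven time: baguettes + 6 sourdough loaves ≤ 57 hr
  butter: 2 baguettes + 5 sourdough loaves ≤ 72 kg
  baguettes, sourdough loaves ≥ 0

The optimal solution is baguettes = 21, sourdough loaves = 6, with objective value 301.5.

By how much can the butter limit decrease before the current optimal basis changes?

24.5

Binding constraints: oven time, butter. The basis is B = [[1,6],[2,5]] with det -7.
Per unit decrease in butter, x* moves by d = (-0.8571, 0.1429).
The basis stays optimal until baguettes reaches 0; allowable decrease = 24.5 kg.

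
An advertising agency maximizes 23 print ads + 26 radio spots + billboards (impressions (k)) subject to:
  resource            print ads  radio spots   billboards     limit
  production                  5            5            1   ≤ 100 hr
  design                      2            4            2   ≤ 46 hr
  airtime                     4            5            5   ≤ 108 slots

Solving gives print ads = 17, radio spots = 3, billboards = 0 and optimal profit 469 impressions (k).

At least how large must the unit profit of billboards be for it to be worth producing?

7

Binding: production and design. Non-binding: airtime (25 unused).
Since airtime is not tight, its dual is 0.
From A_Bᵀ y = c: 5·y_production + 2·y_design = 23; 5·y_production + 4·y_design = 26.
Solving: y_production = 4, y_design = 1.5.
billboards enters the basis when its profit ≥ yᵀa₃ = 4·1 + 1.5·2 = 7.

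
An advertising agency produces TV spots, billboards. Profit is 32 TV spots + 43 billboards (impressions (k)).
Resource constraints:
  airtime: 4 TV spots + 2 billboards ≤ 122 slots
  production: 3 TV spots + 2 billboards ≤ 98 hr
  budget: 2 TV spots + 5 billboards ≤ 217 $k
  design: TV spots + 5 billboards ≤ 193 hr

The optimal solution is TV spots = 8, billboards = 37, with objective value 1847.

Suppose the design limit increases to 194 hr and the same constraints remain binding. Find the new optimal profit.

1852

Check each constraint at x*: airtime 106/122 (slack 16); production 98/98 (tight); budget 201/217 (slack 16); design 193/193 (tight).
Since airtime, budget are not tight, their duals are 0.
The binding rows give the dual system: 3·y_production + 1·y_design = 32 and 2·y_production + 5·y_design = 43.
Solving: y_production = 9, y_design = 5.
Δz = y_design·Δb = 5 × (1) = 5, so new z* = 1847 + 5 = 1852.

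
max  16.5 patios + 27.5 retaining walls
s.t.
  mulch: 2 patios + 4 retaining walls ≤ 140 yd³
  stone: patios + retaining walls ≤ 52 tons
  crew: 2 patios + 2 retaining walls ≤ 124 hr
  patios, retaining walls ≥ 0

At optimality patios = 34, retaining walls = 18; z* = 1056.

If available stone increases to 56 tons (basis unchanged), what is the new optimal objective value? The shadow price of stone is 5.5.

Δb = 4, so new z* = 1056 + (5.5)·(4) = 1056 + 22 = 1078.

1078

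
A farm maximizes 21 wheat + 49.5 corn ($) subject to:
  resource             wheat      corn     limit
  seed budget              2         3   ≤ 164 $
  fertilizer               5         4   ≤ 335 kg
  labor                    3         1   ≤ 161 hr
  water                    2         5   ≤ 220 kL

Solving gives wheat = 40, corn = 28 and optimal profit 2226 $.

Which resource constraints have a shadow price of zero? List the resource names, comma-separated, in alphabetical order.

fertilizer, labor

seed budget: 164/164 (binding)
fertilizer: 312/335 (slack 23)
labor: 148/161 (slack 13)
water: 220/220 (binding)
By complementary slackness, a constraint with positive slack has shadow price 0 → fertilizer, labor.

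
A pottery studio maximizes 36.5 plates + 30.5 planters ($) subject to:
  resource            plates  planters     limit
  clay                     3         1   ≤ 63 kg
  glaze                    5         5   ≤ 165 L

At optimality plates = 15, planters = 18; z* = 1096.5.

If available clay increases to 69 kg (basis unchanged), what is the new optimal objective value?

Check each constraint at x*: clay 63/63 (tight); glaze 165/165 (tight).
Dual feasibility on the basic columns requires 3·y_clay + 5·y_glaze = 36.5, 1·y_clay + 5·y_glaze = 30.5.
This yields shadow prices y_clay = 3, y_glaze = 5.5.
Δz = y_clay·Δb = 3 × (6) = 18, so new z* = 1096.5 + 18 = 1114.5.

1114.5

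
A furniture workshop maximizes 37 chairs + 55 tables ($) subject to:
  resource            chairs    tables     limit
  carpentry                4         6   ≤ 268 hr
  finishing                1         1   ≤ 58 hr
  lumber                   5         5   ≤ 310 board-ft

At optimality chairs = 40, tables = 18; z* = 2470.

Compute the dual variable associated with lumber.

0

At the optimum: carpentry uses 268 of 268 (binding); finishing uses 58 of 58 (binding); lumber uses 290 of 310 (slack = 20).
By complementary slackness, y = 0 for the non-binding constraint.
Dual feasibility on the basic columns requires 4·y_carpentry + 1·y_finishing = 37, 6·y_carpentry + 1·y_finishing = 55.
This yields shadow prices y_carpentry = 9, y_finishing = 1.
Shadow price of lumber = 0.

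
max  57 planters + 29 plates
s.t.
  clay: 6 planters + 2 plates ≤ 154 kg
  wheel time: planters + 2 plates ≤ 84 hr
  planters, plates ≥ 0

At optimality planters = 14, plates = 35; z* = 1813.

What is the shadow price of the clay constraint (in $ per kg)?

Check each constraint at x*: clay 154/154 (tight); wheel time 84/84 (tight).
The binding rows give the dual system: 6·y_clay + 1·y_wheel time = 57 and 2·y_clay + 2·y_wheel time = 29.
Solving: y_clay = 8.5, y_wheel time = 6.
Shadow price of clay = 8.5.

8.5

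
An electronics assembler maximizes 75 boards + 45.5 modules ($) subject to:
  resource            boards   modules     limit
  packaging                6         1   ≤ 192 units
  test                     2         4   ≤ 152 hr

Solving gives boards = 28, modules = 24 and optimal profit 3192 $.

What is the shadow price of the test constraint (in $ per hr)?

Check each constraint at x*: packaging 192/192 (tight); test 152/152 (tight).
From A_Bᵀ y = c: 6·y_packaging + 2·y_test = 75; 1·y_packaging + 4·y_test = 45.5.
This yields shadow prices y_packaging = 9.5, y_test = 9.
Shadow price of test = 9.

9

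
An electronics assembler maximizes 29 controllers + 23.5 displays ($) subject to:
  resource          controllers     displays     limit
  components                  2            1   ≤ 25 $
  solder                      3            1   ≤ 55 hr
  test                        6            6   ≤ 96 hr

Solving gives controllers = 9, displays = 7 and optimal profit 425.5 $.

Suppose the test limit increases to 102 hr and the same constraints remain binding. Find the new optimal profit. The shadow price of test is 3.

Δb = 6, so new z* = 425.5 + (3)·(6) = 425.5 + 18 = 443.5.

443.5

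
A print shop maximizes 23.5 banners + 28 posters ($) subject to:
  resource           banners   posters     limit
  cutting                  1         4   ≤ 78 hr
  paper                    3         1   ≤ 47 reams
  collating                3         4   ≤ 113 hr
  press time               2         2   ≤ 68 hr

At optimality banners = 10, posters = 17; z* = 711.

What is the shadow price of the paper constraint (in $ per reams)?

At the optimum: cutting uses 78 of 78 (binding); paper uses 47 of 47 (binding); collating uses 98 of 113 (slack = 15); press time uses 54 of 68 (slack = 14).
Since collating, press time are not tight, their duals are 0.
From A_Bᵀ y = c: 1·y_cutting + 3·y_paper = 23.5; 4·y_cutting + 1·y_paper = 28.
Solving: y_cutting = 5.5, y_paper = 6.
Shadow price of paper = 6.

6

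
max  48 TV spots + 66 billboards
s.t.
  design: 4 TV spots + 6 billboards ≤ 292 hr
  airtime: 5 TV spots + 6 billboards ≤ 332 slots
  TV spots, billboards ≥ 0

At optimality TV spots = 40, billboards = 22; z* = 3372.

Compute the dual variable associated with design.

Both design and airtime are binding at x*.
From A_Bᵀ y = c: 4·y_design + 5·y_airtime = 48; 6·y_design + 6·y_airtime = 66.
This yields shadow prices y_design = 7, y_airtime = 4.
Shadow price of design = 7.

7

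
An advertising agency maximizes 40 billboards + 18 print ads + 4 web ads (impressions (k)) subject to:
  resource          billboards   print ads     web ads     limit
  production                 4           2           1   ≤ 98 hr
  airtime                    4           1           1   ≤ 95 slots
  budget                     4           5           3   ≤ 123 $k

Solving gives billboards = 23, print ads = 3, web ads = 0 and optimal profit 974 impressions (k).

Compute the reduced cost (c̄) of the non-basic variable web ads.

-6

At the optimum: production uses 98 of 98 (binding); airtime uses 95 of 95 (binding); budget uses 107 of 123 (slack = 16).
Slack constraints have shadow price 0 (complementary slackness).
From A_Bᵀ y = c: 4·y_production + 4·y_airtime = 40; 2·y_production + 1·y_airtime = 18.
→ y_production = 8 and y_airtime = 2.
Reduced cost of web ads: c₃ − yᵀa₃ = 4 − (8·1 + 2·1) = 4 − 10 = -6.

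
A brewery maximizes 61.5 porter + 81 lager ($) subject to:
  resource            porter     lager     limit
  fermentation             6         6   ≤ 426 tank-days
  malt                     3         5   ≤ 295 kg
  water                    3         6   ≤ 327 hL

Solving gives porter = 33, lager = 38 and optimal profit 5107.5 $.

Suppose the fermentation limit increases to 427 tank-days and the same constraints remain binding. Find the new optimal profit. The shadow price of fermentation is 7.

Δb = 1, so new z* = 5107.5 + (7)·(1) = 5107.5 + 7 = 5114.5.

5114.5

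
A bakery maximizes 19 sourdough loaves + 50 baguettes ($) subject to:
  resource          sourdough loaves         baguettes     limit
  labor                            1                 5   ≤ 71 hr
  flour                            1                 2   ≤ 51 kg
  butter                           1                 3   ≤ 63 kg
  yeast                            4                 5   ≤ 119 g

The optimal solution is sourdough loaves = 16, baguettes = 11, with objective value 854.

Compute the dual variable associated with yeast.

3

Binding: labor and yeast. Non-binding: flour (13 unused), butter (14 unused).
Slack constraints have shadow price 0 (complementary slackness).
The binding rows give the dual system: 1·y_labor + 4·y_yeast = 19 and 5·y_labor + 5·y_yeast = 50.
Solving: y_labor = 7, y_yeast = 3.
Shadow price of yeast = 3.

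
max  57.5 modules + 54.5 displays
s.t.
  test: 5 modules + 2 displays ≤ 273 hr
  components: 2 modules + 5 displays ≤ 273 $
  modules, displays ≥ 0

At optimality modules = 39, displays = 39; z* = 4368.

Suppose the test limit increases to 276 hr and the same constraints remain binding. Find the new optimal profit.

Both test and components are binding at x*.
From A_Bᵀ y = c: 5·y_test + 2·y_components = 57.5; 2·y_test + 5·y_components = 54.5.
→ y_test = 8.5 and y_components = 7.5.
Δz = y_test·Δb = 8.5 × (3) = 25.5, so new z* = 4368 + 25.5 = 4393.5.

4393.5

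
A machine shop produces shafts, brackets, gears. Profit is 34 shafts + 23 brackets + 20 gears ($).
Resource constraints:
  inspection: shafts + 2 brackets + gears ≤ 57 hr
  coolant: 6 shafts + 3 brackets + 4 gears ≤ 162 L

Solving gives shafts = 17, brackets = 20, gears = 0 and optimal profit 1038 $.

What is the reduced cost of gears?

Check each constraint at x*: inspection 57/57 (tight); coolant 162/162 (tight).
Dual feasibility on the basic columns requires 1·y_inspection + 6·y_coolant = 34, 2·y_inspection + 3·y_coolant = 23.
Solving: y_inspection = 4, y_coolant = 5.
Reduced cost of gears: c₃ − yᵀa₃ = 20 − (4·1 + 5·4) = 20 − 24 = -4.

-4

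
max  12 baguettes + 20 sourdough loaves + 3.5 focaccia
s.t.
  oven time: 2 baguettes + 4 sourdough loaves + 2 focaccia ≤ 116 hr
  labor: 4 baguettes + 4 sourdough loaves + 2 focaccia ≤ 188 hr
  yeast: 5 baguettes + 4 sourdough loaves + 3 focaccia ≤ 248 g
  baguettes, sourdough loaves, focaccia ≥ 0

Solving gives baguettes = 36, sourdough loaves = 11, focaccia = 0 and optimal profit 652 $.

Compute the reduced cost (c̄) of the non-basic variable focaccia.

At the optimum: oven time uses 116 of 116 (binding); labor uses 188 of 188 (binding); yeast uses 224 of 248 (slack = 24).
By complementary slackness, y = 0 for the non-binding constraint.
The binding rows give the dual system: 2·y_oven time + 4·y_labor = 12 and 4·y_oven time + 4·y_labor = 20.
Solving: y_oven time = 4, y_labor = 1.
Reduced cost of focaccia: c₃ − yᵀa₃ = 3.5 − (4·2 + 1·2) = 3.5 − 10 = -6.5.

-6.5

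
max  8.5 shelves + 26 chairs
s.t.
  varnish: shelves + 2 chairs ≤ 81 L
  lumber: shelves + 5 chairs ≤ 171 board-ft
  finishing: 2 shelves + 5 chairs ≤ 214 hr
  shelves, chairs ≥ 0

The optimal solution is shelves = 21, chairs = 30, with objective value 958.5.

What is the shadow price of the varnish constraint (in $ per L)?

At the optimum: varnish uses 81 of 81 (binding); lumber uses 171 of 171 (binding); finishing uses 192 of 214 (slack = 22).
By complementary slackness, y = 0 for the non-binding constraint.
From A_Bᵀ y = c: 1·y_varnish + 1·y_lumber = 8.5; 2·y_varnish + 5·y_lumber = 26.
Solving: y_varnish = 5.5, y_lumber = 3.
Shadow price of varnish = 5.5.

5.5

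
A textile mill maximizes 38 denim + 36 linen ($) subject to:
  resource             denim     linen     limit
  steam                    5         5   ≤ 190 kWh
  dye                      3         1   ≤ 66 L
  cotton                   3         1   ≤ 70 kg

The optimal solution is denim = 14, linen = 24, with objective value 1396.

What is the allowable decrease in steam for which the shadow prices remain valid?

80

Binding constraints: steam, dye. The basis is B = [[5,5],[3,1]] with det -10.
Per unit decrease in steam, x* moves by d = (0.1, -0.3).
The basis stays optimal until linen reaches 0; allowable decrease = 80 kWh.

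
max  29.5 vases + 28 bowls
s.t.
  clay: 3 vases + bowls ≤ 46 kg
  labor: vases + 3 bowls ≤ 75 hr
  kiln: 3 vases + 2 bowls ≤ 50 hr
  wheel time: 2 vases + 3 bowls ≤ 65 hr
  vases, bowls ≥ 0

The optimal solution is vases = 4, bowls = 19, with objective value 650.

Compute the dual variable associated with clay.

Binding: kiln and wheel time. Non-binding: clay (15 unused), labor (14 unused).
Since clay, labor are not tight, their duals are 0.
The binding rows give the dual system: 3·y_kiln + 2·y_wheel time = 29.5 and 2·y_kiln + 3·y_wheel time = 28.
Solving: y_kiln = 6.5, y_wheel time = 5.
Shadow price of clay = 0.

0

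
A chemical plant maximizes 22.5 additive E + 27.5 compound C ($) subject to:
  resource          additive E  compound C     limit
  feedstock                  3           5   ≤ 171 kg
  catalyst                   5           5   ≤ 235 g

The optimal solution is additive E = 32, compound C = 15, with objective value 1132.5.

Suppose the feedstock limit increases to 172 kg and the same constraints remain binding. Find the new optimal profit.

1135

Both feedstock and catalyst are binding at x*.
Dual feasibility on the basic columns requires 3·y_feedstock + 5·y_catalyst = 22.5, 5·y_feedstock + 5·y_catalyst = 27.5.
This yields shadow prices y_feedstock = 2.5, y_catalyst = 3.
Δz = y_feedstock·Δb = 2.5 × (1) = 2.5, so new z* = 1132.5 + 2.5 = 1135.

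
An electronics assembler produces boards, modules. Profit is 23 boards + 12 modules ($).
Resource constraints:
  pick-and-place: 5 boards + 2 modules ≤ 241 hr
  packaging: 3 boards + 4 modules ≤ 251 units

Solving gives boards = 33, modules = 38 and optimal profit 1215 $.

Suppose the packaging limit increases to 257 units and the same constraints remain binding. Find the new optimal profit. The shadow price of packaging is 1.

Δb = 6, so new z* = 1215 + (1)·(6) = 1215 + 6 = 1221.

1221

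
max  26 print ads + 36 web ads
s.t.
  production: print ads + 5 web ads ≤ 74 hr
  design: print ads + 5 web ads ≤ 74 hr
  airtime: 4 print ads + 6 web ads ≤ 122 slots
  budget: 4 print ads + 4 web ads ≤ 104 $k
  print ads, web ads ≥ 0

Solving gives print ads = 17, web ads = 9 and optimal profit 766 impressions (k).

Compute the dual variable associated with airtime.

5

Check each constraint at x*: production 62/74 (slack 12); design 62/74 (slack 12); airtime 122/122 (tight); budget 104/104 (tight).
By complementary slackness, y = 0 for the non-binding constraints.
The binding rows give the dual system: 4·y_airtime + 4·y_budget = 26 and 6·y_airtime + 4·y_budget = 36.
→ y_airtime = 5 and y_budget = 1.5.
Shadow price of airtime = 5.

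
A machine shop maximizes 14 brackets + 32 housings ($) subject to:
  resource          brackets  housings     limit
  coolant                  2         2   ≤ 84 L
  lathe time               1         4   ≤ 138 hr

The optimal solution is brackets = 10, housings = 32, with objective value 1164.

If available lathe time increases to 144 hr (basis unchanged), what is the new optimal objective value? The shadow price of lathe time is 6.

Δb = 6, so new z* = 1164 + (6)·(6) = 1164 + 36 = 1200.

1200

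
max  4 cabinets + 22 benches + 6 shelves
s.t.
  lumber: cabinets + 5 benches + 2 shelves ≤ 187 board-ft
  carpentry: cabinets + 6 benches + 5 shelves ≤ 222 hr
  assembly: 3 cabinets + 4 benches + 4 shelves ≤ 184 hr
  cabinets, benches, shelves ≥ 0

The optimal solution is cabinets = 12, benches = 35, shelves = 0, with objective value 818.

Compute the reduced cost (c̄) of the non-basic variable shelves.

Binding: lumber and carpentry. Non-binding: assembly (8 unused).
Since assembly is not tight, its dual is 0.
Dual feasibility on the basic columns requires 1·y_lumber + 1·y_carpentry = 4, 5·y_lumber + 6·y_carpentry = 22.
Solving: y_lumber = 2, y_carpentry = 2.
Reduced cost of shelves: c₃ − yᵀa₃ = 6 − (2·2 + 2·5) = 6 − 14 = -8.

-8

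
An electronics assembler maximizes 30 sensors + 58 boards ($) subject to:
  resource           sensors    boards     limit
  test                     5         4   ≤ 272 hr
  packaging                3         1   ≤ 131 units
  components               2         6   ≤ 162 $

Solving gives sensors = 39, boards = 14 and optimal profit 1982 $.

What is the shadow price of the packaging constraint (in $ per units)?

Binding: packaging and components. Non-binding: test (21 unused).
Slack constraints have shadow price 0 (complementary slackness).
From A_Bᵀ y = c: 3·y_packaging + 2·y_components = 30; 1·y_packaging + 6·y_components = 58.
This yields shadow prices y_packaging = 4, y_components = 9.
Shadow price of packaging = 4.

4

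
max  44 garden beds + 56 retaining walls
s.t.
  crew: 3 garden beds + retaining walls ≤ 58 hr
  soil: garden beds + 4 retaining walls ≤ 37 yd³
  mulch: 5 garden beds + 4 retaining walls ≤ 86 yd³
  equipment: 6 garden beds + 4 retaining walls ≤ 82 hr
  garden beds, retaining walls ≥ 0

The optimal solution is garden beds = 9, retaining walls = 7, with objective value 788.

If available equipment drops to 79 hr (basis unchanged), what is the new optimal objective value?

At the optimum: crew uses 34 of 58 (slack = 24); soil uses 37 of 37 (binding); mulch uses 73 of 86 (slack = 13); equipment uses 82 of 82 (binding).
Since crew, mulch are not tight, their duals are 0.
Dual feasibility on the basic columns requires 1·y_soil + 6·y_equipment = 44, 4·y_soil + 4·y_equipment = 56.
→ y_soil = 8 and y_equipment = 6.
Δz = y_equipment·Δb = 6 × (-3) = -18, so new z* = 788 − 18 = 770.

770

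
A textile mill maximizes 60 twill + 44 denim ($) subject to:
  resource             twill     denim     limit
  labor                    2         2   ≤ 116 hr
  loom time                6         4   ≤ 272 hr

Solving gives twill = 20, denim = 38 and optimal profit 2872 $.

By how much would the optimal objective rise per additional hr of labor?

6

Check each constraint at x*: labor 116/116 (tight); loom time 272/272 (tight).
From A_Bᵀ y = c: 2·y_labor + 6·y_loom time = 60; 2·y_labor + 4·y_loom time = 44.
Solving: y_labor = 6, y_loom time = 8.
Shadow price of labor = 6.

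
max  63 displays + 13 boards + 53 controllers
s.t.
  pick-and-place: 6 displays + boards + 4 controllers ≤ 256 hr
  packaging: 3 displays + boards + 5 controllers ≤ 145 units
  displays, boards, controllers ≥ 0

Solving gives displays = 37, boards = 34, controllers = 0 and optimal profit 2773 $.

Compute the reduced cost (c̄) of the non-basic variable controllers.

Both pick-and-place and packaging are binding at x*.
The binding rows give the dual system: 6·y_pick-and-place + 3·y_packaging = 63 and 1·y_pick-and-place + 1·y_packaging = 13.
Solving: y_pick-and-place = 8, y_packaging = 5.
Reduced cost of controllers: c₃ − yᵀa₃ = 53 − (8·4 + 5·5) = 53 − 57 = -4.

-4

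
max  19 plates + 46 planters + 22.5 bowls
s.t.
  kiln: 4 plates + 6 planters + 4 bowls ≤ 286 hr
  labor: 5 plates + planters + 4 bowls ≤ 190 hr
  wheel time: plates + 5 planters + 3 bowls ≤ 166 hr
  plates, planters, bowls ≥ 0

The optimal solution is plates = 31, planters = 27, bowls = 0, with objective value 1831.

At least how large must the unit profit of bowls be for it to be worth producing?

At the optimum: kiln uses 286 of 286 (binding); labor uses 182 of 190 (slack = 8); wheel time uses 166 of 166 (binding).
Since labor is not tight, its dual is 0.
The binding rows give the dual system: 4·y_kiln + 1·y_wheel time = 19 and 6·y_kiln + 5·y_wheel time = 46.
Solving: y_kiln = 3.5, y_wheel time = 5.
bowls enters the basis when its profit ≥ yᵀa₃ = 3.5·4 + 5·3 = 29.

29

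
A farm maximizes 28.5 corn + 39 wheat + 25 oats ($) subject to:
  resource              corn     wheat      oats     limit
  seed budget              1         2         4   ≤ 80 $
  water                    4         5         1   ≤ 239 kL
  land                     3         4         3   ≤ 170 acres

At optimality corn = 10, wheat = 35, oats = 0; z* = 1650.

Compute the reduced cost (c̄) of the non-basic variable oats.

Check each constraint at x*: seed budget 80/80 (tight); water 215/239 (slack 24); land 170/170 (tight).
Since water is not tight, its dual is 0.
From A_Bᵀ y = c: 1·y_seed budget + 3·y_land = 28.5; 2·y_seed budget + 4·y_land = 39.
Solving: y_seed budget = 1.5, y_land = 9.
Reduced cost of oats: c₃ − yᵀa₃ = 25 − (1.5·4 + 9·3) = 25 − 33 = -8.

-8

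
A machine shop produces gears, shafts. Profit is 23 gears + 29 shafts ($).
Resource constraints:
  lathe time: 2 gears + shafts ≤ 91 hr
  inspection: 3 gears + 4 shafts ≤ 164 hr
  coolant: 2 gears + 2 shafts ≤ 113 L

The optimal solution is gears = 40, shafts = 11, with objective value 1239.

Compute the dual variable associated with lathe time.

Check each constraint at x*: lathe time 91/91 (tight); inspection 164/164 (tight); coolant 102/113 (slack 11).
Since coolant is not tight, its dual is 0.
Dual feasibility on the basic columns requires 2·y_lathe time + 3·y_inspection = 23, 1·y_lathe time + 4·y_inspection = 29.
Solving: y_lathe time = 1, y_inspection = 7.
Shadow price of lathe time = 1.

1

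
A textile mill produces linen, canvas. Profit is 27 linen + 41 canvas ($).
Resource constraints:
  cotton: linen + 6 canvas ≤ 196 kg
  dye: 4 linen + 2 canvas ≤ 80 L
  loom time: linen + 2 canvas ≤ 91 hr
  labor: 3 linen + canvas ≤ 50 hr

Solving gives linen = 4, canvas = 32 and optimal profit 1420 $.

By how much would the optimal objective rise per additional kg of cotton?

5

Check each constraint at x*: cotton 196/196 (tight); dye 80/80 (tight); loom time 68/91 (slack 23); labor 44/50 (slack 6).
Since loom time, labor are not tight, their duals are 0.
From A_Bᵀ y = c: 1·y_cotton + 4·y_dye = 27; 6·y_cotton + 2·y_dye = 41.
Solving: y_cotton = 5, y_dye = 5.5.
Shadow price of cotton = 5.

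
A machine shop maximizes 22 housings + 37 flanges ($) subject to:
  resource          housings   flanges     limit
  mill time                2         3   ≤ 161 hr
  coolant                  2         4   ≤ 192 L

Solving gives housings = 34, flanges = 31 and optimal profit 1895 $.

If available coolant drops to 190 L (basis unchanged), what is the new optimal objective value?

1887

Both mill time and coolant are binding at x*.
Dual feasibility on the basic columns requires 2·y_mill time + 2·y_coolant = 22, 3·y_mill time + 4·y_coolant = 37.
This yields shadow prices y_mill time = 7, y_coolant = 4.
Δz = y_coolant·Δb = 4 × (-2) = -8, so new z* = 1895 − 8 = 1887.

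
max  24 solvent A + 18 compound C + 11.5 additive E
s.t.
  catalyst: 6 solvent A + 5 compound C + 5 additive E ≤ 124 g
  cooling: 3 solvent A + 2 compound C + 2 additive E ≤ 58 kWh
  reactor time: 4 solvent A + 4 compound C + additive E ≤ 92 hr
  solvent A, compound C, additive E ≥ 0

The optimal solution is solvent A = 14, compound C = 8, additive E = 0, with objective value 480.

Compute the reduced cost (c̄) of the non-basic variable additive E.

-6.5

Binding: catalyst and cooling. Non-binding: reactor time (4 unused).
Slack constraints have shadow price 0 (complementary slackness).
From A_Bᵀ y = c: 6·y_catalyst + 3·y_cooling = 24; 5·y_catalyst + 2·y_cooling = 18.
This yields shadow prices y_catalyst = 2, y_cooling = 4.
Reduced cost of additive E: c₃ − yᵀa₃ = 11.5 − (2·5 + 4·2) = 11.5 − 18 = -6.5.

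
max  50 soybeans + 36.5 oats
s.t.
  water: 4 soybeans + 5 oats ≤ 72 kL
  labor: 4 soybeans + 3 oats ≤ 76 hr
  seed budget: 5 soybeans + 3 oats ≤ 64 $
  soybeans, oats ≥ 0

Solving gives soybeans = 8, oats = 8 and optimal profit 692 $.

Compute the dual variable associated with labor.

0

Binding: water and seed budget. Non-binding: labor (20 unused).
By complementary slackness, y = 0 for the non-binding constraint.
The binding rows give the dual system: 4·y_water + 5·y_seed budget = 50 and 5·y_water + 3·y_seed budget = 36.5.
This yields shadow prices y_water = 2.5, y_seed budget = 8.
Shadow price of labor = 0.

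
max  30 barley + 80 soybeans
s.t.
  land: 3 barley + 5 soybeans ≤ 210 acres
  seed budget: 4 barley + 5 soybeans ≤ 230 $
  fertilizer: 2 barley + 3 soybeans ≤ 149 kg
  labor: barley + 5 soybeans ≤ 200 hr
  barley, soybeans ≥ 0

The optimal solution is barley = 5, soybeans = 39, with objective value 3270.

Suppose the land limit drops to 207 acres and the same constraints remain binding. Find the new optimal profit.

3249

Binding: land and labor. Non-binding: seed budget (15 unused), fertilizer (22 unused).
Slack constraints have shadow price 0 (complementary slackness).
The binding rows give the dual system: 3·y_land + 1·y_labor = 30 and 5·y_land + 5·y_labor = 80.
This yields shadow prices y_land = 7, y_labor = 9.
Δz = y_land·Δb = 7 × (-3) = -21, so new z* = 3270 − 21 = 3249.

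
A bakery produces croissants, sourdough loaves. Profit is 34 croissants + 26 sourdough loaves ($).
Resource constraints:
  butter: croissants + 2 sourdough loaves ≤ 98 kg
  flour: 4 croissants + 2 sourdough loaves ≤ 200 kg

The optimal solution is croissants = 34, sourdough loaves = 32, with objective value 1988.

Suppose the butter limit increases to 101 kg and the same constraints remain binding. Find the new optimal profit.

Both butter and flour are binding at x*.
Dual feasibility on the basic columns requires 1·y_butter + 4·y_flour = 34, 2·y_butter + 2·y_flour = 26.
Solving: y_butter = 6, y_flour = 7.
Δz = y_butter·Δb = 6 × (3) = 18, so new z* = 1988 + 18 = 2006.

2006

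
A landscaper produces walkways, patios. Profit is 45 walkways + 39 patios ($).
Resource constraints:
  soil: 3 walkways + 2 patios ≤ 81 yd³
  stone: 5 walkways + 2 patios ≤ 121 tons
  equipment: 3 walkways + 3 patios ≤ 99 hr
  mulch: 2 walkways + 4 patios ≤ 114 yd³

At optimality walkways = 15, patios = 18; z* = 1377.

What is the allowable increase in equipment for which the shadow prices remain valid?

4.5

Binding constraints: soil, equipment. The basis is B = [[3,2],[3,3]] with det 3.
Per unit increase in equipment, x* moves by d = (-0.6667, 1).
The basis stays optimal until mulch becomes binding; allowable increase = 4.5 hr.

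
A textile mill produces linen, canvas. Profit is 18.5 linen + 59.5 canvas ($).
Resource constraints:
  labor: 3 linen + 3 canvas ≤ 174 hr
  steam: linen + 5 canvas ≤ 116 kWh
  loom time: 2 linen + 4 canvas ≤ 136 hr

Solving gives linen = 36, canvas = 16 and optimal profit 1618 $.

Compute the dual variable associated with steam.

7.5

Binding: steam and loom time. Non-binding: labor (18 unused).
Slack constraints have shadow price 0 (complementary slackness).
Dual feasibility on the basic columns requires 1·y_steam + 2·y_loom time = 18.5, 5·y_steam + 4·y_loom time = 59.5.
Solving: y_steam = 7.5, y_loom time = 5.5.
Shadow price of steam = 7.5.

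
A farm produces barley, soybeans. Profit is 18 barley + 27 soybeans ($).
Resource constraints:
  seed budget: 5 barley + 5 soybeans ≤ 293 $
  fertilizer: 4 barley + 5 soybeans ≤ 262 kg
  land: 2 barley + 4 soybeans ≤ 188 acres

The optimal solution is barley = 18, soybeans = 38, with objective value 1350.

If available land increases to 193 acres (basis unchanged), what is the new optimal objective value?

1365

Binding: fertilizer and land. Non-binding: seed budget (13 unused).
By complementary slackness, y = 0 for the non-binding constraint.
Dual feasibility on the basic columns requires 4·y_fertilizer + 2·y_land = 18, 5·y_fertilizer + 4·y_land = 27.
→ y_fertilizer = 3 and y_land = 3.
Δz = y_land·Δb = 3 × (5) = 15, so new z* = 1350 + 15 = 1365.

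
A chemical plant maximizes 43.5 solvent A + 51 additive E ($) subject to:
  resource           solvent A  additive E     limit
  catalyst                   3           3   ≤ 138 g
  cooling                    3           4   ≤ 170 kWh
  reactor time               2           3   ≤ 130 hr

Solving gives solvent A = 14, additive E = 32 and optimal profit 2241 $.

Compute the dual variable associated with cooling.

7.5

At the optimum: catalyst uses 138 of 138 (binding); cooling uses 170 of 170 (binding); reactor time uses 124 of 130 (slack = 6).
Slack constraints have shadow price 0 (complementary slackness).
Dual feasibility on the basic columns requires 3·y_catalyst + 3·y_cooling = 43.5, 3·y_catalyst + 4·y_cooling = 51.
Solving: y_catalyst = 7, y_cooling = 7.5.
Shadow price of cooling = 7.5.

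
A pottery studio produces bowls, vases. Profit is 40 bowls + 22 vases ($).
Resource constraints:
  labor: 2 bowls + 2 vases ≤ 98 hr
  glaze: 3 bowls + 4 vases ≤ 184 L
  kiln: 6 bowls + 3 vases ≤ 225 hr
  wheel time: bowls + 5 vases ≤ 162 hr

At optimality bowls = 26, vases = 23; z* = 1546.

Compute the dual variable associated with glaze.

Binding: labor and kiln. Non-binding: glaze (14 unused), wheel time (21 unused).
By complementary slackness, y = 0 for the non-binding constraints.
From A_Bᵀ y = c: 2·y_labor + 6·y_kiln = 40; 2·y_labor + 3·y_kiln = 22.
→ y_labor = 2 and y_kiln = 6.
Shadow price of glaze = 0.

0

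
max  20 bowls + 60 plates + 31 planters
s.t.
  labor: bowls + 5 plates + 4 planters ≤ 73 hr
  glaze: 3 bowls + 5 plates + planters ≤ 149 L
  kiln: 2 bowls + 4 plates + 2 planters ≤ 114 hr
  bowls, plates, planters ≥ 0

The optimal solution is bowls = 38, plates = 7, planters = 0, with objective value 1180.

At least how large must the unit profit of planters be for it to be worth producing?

36

Check each constraint at x*: labor 73/73 (tight); glaze 149/149 (tight); kiln 104/114 (slack 10).
Slack constraints have shadow price 0 (complementary slackness).
Dual feasibility on the basic columns requires 1·y_labor + 3·y_glaze = 20, 5·y_labor + 5·y_glaze = 60.
This yields shadow prices y_labor = 8, y_glaze = 4.
planters enters the basis when its profit ≥ yᵀa₃ = 8·4 + 4·1 = 36.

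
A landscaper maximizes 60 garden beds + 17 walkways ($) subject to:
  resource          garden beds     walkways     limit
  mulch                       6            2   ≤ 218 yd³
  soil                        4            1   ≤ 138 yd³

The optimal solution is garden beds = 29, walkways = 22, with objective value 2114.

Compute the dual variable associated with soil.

9

Check each constraint at x*: mulch 218/218 (tight); soil 138/138 (tight).
Dual feasibility on the basic columns requires 6·y_mulch + 4·y_soil = 60, 2·y_mulch + 1·y_soil = 17.
This yields shadow prices y_mulch = 4, y_soil = 9.
Shadow price of soil = 9.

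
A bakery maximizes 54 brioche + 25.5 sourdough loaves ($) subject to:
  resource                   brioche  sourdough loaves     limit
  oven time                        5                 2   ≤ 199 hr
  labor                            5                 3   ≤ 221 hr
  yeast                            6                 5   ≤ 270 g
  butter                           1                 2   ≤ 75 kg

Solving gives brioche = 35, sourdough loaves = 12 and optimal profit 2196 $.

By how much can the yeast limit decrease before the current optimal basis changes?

31.2

Binding constraints: oven time, yeast. The basis is B = [[5,2],[6,5]] with det 13.
Per unit decrease in yeast, x* moves by d = (0.1538, -0.3846).
The basis stays optimal until sourdough loaves reaches 0; allowable decrease = 31.2 g.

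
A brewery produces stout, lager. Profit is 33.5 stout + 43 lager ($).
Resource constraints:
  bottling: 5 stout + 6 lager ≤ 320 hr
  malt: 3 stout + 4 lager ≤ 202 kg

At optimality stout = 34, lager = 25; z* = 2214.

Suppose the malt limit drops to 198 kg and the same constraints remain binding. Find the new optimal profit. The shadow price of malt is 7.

Δb = -4, so new z* = 2214 + (7)·(-4) = 2214 − 28 = 2186.

2186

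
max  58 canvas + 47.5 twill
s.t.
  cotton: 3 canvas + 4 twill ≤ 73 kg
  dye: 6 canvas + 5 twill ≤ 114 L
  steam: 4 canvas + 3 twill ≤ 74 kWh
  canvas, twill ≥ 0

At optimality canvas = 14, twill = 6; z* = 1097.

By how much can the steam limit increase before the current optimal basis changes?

2

Binding constraints: dye, steam. The basis is B = [[6,5],[4,3]] with det -2.
Per unit increase in steam, x* moves by d = (2.5, -3).
The basis stays optimal until twill reaches 0; allowable increase = 2 kWh.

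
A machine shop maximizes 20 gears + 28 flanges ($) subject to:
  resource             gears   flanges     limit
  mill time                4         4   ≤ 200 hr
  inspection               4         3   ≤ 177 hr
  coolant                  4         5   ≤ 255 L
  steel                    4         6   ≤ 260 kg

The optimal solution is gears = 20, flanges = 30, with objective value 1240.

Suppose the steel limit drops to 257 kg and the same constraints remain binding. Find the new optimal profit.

At the optimum: mill time uses 200 of 200 (binding); inspection uses 170 of 177 (slack = 7); coolant uses 230 of 255 (slack = 25); steel uses 260 of 260 (binding).
Since inspection, coolant are not tight, their duals are 0.
Dual feasibility on the basic columns requires 4·y_mill time + 4·y_steel = 20, 4·y_mill time + 6·y_steel = 28.
Solving: y_mill time = 1, y_steel = 4.
Δz = y_steel·Δb = 4 × (-3) = -12, so new z* = 1240 − 12 = 1228.

1228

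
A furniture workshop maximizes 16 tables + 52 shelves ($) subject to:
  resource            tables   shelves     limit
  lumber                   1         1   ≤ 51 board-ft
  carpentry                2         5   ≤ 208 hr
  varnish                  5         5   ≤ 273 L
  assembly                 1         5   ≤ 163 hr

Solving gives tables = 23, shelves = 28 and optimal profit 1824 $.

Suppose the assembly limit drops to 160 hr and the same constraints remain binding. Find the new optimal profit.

At the optimum: lumber uses 51 of 51 (binding); carpentry uses 186 of 208 (slack = 22); varnish uses 255 of 273 (slack = 18); assembly uses 163 of 163 (binding).
Since carpentry, varnish are not tight, their duals are 0.
The binding rows give the dual system: 1·y_lumber + 1·y_assembly = 16 and 1·y_lumber + 5·y_assembly = 52.
This yields shadow prices y_lumber = 7, y_assembly = 9.
Δz = y_assembly·Δb = 9 × (-3) = -27, so new z* = 1824 − 27 = 1797.

1797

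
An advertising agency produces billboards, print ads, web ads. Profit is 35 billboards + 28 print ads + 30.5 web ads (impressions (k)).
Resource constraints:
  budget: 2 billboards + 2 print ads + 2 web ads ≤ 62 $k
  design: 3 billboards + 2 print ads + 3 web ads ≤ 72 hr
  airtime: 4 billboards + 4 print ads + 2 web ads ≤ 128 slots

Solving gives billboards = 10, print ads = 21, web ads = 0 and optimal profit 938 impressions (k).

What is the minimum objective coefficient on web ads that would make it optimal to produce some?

35

Check each constraint at x*: budget 62/62 (tight); design 72/72 (tight); airtime 124/128 (slack 4).
Slack constraints have shadow price 0 (complementary slackness).
The binding rows give the dual system: 2·y_budget + 3·y_design = 35 and 2·y_budget + 2·y_design = 28.
Solving: y_budget = 7, y_design = 7.
web ads enters the basis when its profit ≥ yᵀa₃ = 7·2 + 7·3 = 35.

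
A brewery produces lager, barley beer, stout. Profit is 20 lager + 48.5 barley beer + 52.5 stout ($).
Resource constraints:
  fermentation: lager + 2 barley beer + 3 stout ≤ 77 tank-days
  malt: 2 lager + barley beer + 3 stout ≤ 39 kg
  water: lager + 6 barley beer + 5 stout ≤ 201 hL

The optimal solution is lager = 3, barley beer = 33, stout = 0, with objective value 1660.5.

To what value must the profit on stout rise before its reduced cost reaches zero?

At the optimum: fermentation uses 69 of 77 (slack = 8); malt uses 39 of 39 (binding); water uses 201 of 201 (binding).
Since fermentation is not tight, its dual is 0.
Dual feasibility on the basic columns requires 2·y_malt + 1·y_water = 20, 1·y_malt + 6·y_water = 48.5.
Solving: y_malt = 6.5, y_water = 7.
stout enters the basis when its profit ≥ yᵀa₃ = 6.5·3 + 7·5 = 54.5.

54.5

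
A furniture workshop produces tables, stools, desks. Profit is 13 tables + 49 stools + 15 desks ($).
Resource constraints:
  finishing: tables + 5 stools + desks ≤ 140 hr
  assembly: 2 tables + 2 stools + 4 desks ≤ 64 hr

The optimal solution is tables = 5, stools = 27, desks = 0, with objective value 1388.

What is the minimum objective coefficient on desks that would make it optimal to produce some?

17

At the optimum: finishing uses 140 of 140 (binding); assembly uses 64 of 64 (binding).
From A_Bᵀ y = c: 1·y_finishing + 2·y_assembly = 13; 5·y_finishing + 2·y_assembly = 49.
→ y_finishing = 9 and y_assembly = 2.
desks enters the basis when its profit ≥ yᵀa₃ = 9·1 + 2·4 = 17.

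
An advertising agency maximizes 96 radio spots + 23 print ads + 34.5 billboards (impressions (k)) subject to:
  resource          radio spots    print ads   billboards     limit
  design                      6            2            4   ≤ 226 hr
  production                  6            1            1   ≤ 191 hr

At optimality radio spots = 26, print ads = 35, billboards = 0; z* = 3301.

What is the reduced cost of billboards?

Both design and production are binding at x*.
From A_Bᵀ y = c: 6·y_design + 6·y_production = 96; 2·y_design + 1·y_production = 23.
Solving: y_design = 7, y_production = 9.
Reduced cost of billboards: c₃ − yᵀa₃ = 34.5 − (7·4 + 9·1) = 34.5 − 37 = -2.5.

-2.5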